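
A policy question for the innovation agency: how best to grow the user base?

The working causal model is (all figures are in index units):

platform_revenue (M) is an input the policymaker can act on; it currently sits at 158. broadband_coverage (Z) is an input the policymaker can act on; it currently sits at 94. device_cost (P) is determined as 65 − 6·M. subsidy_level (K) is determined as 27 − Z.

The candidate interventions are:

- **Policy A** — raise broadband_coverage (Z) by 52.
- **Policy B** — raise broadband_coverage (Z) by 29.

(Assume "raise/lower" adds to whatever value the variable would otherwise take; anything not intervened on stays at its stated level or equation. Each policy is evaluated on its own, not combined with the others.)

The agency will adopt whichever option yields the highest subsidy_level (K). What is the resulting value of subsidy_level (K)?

-96

Policy A (Z + 52):
  Z = 94 + 52 = 146
  K = 27 − 146 = -119
Policy B (Z + 29):
  Z = 94 + 29 = 123
  K = 27 − 123 = -96
Comparing — Policy A: K=-119, Policy B: K=-96. Highest is -96 (Policy B).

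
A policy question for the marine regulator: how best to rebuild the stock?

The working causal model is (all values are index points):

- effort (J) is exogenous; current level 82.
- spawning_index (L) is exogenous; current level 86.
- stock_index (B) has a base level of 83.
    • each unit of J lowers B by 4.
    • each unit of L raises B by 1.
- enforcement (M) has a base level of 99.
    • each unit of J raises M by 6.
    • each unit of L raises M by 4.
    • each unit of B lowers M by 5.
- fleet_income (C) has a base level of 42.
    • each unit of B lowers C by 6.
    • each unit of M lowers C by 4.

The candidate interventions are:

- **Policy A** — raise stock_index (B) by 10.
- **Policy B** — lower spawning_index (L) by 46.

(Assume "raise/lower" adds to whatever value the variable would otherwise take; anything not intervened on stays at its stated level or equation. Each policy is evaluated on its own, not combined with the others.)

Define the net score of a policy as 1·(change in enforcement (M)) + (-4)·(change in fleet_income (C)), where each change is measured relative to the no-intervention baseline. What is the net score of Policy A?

-610

Baseline:
  J = 82
  L = 86
  B = 83 − 4·82 + 86 = -159
  M = 99 + 6·82 + 4·86 − 5·(-159) = 1730
  C = 42 − 6·(-159) − 4·1730 = -5924
Policy A (B + 10):
  J = 82
  L = 86
  B = 83 − 4·82 + 86 (+10 from intervention) = -149
  M = 99 + 6·82 + 4·86 − 5·(-149) = 1680
  C = 42 − 6·(-149) − 4·1680 = -5784
ΔM = 1680 − 1730 = -50; ΔC = -5784 − (-5924) = 140
Score = 1·(-50) + (-4)·140 = -610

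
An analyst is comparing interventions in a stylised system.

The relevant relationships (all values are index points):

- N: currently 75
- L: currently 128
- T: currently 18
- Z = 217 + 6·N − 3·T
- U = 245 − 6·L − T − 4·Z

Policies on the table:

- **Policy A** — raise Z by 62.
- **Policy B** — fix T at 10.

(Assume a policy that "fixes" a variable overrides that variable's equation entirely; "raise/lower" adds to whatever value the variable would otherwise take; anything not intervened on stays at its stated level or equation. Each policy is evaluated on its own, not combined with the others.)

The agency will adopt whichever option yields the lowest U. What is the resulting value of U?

Policy A (Z + 62):
  N = 75
  L = 128
  T = 18
  Z = 217 + 6·75 − 3·18 (+62 from intervention) = 675
  U = 245 − 6·128 − 18 − 4·675 = -3241
Policy B (T := 10):
  N = 75
  L = 128
  T = 10
  Z = 217 + 6·75 − 3·10 = 637
  U = 245 − 6·128 − 10 − 4·637 = -3081
Comparing — Policy A: U=-3241, Policy B: U=-3081. Lowest is -3241 (Policy A).

-3241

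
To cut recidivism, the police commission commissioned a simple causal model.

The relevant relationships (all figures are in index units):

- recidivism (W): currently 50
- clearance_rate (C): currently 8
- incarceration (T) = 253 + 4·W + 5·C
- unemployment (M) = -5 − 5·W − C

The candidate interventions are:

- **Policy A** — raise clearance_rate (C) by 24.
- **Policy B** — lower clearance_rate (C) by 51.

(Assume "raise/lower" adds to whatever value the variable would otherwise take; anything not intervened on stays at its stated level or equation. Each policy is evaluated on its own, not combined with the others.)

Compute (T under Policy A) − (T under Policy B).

Policy A (C + 24):
  W = 50
  C = 8 + 24 = 32
  T = 253 + 4·50 + 5·32 = 613
Policy B (C − 51):
  W = 50
  C = 8 − 51 = -43
  T = 253 + 4·50 + 5·(-43) = 238
T: 613 − 238 = 375

375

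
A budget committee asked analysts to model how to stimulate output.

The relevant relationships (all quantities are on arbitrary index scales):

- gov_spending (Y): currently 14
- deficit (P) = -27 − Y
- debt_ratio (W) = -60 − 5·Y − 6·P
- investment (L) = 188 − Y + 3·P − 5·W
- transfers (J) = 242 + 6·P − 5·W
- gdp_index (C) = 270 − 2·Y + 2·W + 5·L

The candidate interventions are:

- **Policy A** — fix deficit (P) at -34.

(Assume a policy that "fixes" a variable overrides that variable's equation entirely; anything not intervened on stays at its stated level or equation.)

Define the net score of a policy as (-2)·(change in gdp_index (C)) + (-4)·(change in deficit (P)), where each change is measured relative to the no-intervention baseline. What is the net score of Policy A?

-2170

Baseline:
  Y = 14
  P = -27 − 14 = -41
  W = -60 − 5·14 − 6·(-41) = 116
  L = 188 − 14 + 3·(-41) − 5·116 = -529
  C = 270 − 2·14 + 2·116 + 5·(-529) = -2171
Policy A (P := -34):
  Y = 14
  P = -34
  W = -60 − 5·14 − 6·(-34) = 74
  L = 188 − 14 + 3·(-34) − 5·74 = -298
  C = 270 − 2·14 + 2·74 + 5·(-298) = -1100
ΔC = -1100 − (-2171) = 1071; ΔP = -34 − (-41) = 7
Score = (-2)·1071 + (-4)·7 = -2170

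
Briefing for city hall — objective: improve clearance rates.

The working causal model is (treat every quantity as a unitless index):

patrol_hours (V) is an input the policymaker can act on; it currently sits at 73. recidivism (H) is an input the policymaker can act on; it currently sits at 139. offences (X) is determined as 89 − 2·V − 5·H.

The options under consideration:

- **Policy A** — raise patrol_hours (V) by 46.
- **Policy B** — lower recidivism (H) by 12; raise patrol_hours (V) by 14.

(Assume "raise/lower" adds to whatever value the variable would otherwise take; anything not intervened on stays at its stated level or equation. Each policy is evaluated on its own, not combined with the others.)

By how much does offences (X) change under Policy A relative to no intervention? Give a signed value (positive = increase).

Baseline:
  V = 73
  H = 139
  X = 89 − 2·73 − 5·139 = -752
Policy A (V + 46):
  V = 73 + 46 = 119
  H = 139
  X = 89 − 2·119 − 5·139 = -844
Change in X: -844 − (-752) = -92

-92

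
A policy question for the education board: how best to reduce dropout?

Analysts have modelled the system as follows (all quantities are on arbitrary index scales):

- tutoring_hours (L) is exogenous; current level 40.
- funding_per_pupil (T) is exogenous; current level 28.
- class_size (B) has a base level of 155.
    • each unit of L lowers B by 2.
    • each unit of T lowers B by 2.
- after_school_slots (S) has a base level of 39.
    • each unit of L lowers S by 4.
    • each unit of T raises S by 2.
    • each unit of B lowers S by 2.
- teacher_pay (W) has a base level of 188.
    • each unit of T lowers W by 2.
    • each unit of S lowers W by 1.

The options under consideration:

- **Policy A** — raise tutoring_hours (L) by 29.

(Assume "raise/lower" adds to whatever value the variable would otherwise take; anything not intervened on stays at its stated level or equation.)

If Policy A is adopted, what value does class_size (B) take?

Policy A (L + 29):
  L = 40 + 29 = 69
  T = 28
  B = 155 − 2·69 − 2·28 = -39

-39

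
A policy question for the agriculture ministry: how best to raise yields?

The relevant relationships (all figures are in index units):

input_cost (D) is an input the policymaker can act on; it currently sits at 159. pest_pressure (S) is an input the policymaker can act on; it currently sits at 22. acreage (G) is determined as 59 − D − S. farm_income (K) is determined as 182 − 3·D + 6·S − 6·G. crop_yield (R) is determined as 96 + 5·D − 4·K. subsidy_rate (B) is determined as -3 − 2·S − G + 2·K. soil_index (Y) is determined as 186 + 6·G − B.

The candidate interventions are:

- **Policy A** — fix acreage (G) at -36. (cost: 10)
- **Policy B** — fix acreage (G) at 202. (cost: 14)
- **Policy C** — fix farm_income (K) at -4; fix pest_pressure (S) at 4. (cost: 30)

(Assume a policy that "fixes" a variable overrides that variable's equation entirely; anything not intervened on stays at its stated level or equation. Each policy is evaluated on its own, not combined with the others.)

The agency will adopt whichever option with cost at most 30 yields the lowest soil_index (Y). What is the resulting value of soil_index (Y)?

-523

Policy A (G := -36):
  D = 159
  S = 22
  G = -36
  K = 182 − 3·159 + 6·22 − 6·(-36) = 53
  B = -3 − 2·22 − (-36) + 2·53 = 95
  Y = 186 + 6·(-36) − 95 = -125
Policy B (G := 202):
  D = 159
  S = 22
  G = 202
  K = 182 − 3·159 + 6·22 − 6·202 = -1375
  B = -3 − 2·22 − 202 + 2·(-1375) = -2999
  Y = 186 + 6·202 − (-2999) = 4397
Policy C (K := -4, S := 4):
  D = 159
  S = 4
  G = 59 − 159 − 4 = -104
  K = -4
  B = -3 − 2·4 − (-104) + 2·(-4) = 85
  Y = 186 + 6·(-104) − 85 = -523
Comparing — Policy A: Y=-125, Policy B: Y=4397, Policy C: Y=-523. Lowest is -523 (Policy C).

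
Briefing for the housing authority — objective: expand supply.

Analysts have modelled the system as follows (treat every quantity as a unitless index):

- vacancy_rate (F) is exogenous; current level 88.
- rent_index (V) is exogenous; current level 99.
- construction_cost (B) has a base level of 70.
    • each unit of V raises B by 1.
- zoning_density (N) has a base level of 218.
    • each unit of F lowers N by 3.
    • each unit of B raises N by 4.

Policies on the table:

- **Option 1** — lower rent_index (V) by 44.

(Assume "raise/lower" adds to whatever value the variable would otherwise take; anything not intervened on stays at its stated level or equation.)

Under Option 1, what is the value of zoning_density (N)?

Option 1 (V − 44):
  F = 88
  V = 99 − 44 = 55
  B = 70 + 55 = 125
  N = 218 − 3·88 + 4·125 = 454

454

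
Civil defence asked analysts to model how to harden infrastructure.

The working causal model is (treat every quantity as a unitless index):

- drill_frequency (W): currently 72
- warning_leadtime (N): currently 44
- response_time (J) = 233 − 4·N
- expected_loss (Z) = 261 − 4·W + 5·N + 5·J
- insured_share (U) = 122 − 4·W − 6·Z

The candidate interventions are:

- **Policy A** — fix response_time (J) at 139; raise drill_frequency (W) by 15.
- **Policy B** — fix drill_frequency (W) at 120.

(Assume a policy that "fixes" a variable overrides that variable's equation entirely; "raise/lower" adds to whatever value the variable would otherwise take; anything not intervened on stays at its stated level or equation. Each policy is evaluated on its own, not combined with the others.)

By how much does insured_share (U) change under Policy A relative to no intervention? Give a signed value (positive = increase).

-2160

Baseline:
  W = 72
  N = 44
  J = 233 − 4·44 = 57
  Z = 261 − 4·72 + 5·44 + 5·57 = 478
  U = 122 − 4·72 − 6·478 = -3034
Policy A (J := 139, W + 15):
  W = 72 + 15 = 87
  N = 44
  J = 139
  Z = 261 − 4·87 + 5·44 + 5·139 = 828
  U = 122 − 4·87 − 6·828 = -5194
Change in U: -5194 − (-3034) = -2160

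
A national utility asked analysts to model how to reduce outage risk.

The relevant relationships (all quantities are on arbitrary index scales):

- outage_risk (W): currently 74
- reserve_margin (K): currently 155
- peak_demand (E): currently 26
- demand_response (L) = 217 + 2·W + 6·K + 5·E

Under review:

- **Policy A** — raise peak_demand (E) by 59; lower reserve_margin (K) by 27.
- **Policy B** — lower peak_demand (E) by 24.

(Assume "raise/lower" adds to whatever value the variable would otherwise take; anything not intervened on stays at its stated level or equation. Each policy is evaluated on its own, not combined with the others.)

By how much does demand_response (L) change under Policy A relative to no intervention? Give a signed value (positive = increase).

133

Baseline:
  W = 74
  K = 155
  E = 26
  L = 217 + 2·74 + 6·155 + 5·26 = 1425
Policy A (E + 59, K − 27):
  W = 74
  K = 155 − 27 = 128
  E = 26 + 59 = 85
  L = 217 + 2·74 + 6·128 + 5·85 = 1558
Change in L: 1558 − 1425 = 133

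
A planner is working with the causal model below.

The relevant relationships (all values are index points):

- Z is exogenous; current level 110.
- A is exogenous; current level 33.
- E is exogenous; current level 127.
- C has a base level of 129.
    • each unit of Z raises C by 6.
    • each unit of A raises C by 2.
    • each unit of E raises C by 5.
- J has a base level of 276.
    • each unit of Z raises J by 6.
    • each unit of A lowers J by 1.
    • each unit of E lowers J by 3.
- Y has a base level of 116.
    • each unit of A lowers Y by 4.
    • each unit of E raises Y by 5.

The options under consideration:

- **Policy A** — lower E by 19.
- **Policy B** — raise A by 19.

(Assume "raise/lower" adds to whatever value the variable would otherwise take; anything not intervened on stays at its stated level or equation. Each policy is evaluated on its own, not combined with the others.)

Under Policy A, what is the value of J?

Policy A (E − 19):
  Z = 110
  A = 33
  E = 127 − 19 = 108
  J = 276 + 6·110 − 33 − 3·108 = 579

579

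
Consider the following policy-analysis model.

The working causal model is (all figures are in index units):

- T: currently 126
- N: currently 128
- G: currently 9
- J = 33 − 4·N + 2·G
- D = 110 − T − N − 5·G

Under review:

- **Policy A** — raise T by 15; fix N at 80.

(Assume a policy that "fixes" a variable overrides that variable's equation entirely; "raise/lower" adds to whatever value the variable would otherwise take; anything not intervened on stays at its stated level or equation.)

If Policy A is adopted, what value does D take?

Policy A (T + 15, N := 80):
  T = 126 + 15 = 141
  N = 80
  G = 9
  D = 110 − 141 − 80 − 5·9 = -156

-156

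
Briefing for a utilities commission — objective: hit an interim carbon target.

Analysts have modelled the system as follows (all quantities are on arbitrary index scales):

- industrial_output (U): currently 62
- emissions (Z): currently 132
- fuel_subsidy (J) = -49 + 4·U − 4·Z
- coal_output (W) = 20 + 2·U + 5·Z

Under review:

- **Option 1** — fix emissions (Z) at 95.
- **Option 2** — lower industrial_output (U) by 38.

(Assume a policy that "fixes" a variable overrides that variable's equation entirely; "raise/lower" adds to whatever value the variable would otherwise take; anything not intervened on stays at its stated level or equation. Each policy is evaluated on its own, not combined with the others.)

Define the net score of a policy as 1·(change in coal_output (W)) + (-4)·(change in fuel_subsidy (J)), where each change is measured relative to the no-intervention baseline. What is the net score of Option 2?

Baseline:
  U = 62
  Z = 132
  J = -49 + 4·62 − 4·132 = -329
  W = 20 + 2·62 + 5·132 = 804
Option 2 (U − 38):
  U = 62 − 38 = 24
  Z = 132
  J = -49 + 4·24 − 4·132 = -481
  W = 20 + 2·24 + 5·132 = 728
ΔW = 728 − 804 = -76; ΔJ = -481 − (-329) = -152
Score = 1·(-76) + (-4)·(-152) = 532

532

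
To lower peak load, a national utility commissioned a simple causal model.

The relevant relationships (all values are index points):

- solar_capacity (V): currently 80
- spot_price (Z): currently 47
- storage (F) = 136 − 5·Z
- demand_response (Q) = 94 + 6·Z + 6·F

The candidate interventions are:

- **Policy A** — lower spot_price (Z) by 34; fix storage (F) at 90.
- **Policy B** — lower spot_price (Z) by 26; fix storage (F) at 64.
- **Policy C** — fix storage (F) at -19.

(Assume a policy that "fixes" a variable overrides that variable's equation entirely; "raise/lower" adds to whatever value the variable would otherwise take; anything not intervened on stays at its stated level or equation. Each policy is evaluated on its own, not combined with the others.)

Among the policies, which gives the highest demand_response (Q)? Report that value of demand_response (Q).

712

Policy A (Z − 34, F := 90):
  Z = 47 − 34 = 13
  F = 90
  Q = 94 + 6·13 + 6·90 = 712
Policy B (Z − 26, F := 64):
  Z = 47 − 26 = 21
  F = 64
  Q = 94 + 6·21 + 6·64 = 604
Policy C (F := -19):
  Z = 47
  F = -19
  Q = 94 + 6·47 + 6·(-19) = 262
Comparing — Policy A: Q=712, Policy B: Q=604, Policy C: Q=262. Highest is 712 (Policy A).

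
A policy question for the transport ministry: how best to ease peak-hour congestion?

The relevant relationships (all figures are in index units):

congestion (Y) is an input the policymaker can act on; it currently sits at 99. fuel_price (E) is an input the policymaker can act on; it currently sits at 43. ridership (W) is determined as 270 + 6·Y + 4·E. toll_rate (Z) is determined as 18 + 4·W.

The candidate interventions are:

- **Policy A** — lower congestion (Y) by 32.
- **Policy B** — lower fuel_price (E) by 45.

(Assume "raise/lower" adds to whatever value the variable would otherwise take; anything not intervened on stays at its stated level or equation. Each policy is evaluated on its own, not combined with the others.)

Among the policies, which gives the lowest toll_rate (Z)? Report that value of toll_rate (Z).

3394

Policy A (Y − 32):
  Y = 99 − 32 = 67
  E = 43
  W = 270 + 6·67 + 4·43 = 844
  Z = 18 + 4·844 = 3394
Policy B (E − 45):
  Y = 99
  E = 43 − 45 = -2
  W = 270 + 6·99 + 4·(-2) = 856
  Z = 18 + 4·856 = 3442
Comparing — Policy A: Z=3394, Policy B: Z=3442. Lowest is 3394 (Policy A).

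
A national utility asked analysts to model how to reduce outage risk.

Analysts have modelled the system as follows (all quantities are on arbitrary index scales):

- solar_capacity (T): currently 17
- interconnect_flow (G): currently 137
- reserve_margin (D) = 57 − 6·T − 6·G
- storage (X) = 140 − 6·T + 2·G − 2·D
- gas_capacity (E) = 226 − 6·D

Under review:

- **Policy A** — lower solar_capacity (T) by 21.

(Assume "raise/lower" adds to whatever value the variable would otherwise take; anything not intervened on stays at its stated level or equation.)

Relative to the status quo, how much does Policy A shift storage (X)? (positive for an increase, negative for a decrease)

Baseline:
  T = 17
  G = 137
  D = 57 − 6·17 − 6·137 = -867
  X = 140 − 6·17 + 2·137 − 2·(-867) = 2046
Policy A (T − 21):
  T = 17 − 21 = -4
  G = 137
  D = 57 − 6·(-4) − 6·137 = -741
  X = 140 − 6·(-4) + 2·137 − 2·(-741) = 1920
Change in X: 1920 − 2046 = -126

-126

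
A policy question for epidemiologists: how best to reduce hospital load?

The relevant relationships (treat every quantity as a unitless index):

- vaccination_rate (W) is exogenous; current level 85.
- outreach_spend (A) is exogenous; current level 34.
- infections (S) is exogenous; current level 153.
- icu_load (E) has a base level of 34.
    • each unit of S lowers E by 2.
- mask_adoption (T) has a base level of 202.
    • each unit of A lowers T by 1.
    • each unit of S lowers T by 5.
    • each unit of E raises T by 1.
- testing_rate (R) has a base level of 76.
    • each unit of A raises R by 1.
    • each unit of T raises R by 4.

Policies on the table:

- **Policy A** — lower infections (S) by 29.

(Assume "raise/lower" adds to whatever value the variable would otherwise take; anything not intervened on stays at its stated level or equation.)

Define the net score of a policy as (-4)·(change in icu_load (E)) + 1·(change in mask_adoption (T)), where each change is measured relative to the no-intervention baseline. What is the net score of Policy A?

Baseline:
  A = 34
  S = 153
  E = 34 − 2·153 = -272
  T = 202 − 34 − 5·153 + (-272) = -869
Policy A (S − 29):
  A = 34
  S = 153 − 29 = 124
  E = 34 − 2·124 = -214
  T = 202 − 34 − 5·124 + (-214) = -666
ΔE = -214 − (-272) = 58; ΔT = -666 − (-869) = 203
Score = (-4)·58 + 1·203 = -29

-29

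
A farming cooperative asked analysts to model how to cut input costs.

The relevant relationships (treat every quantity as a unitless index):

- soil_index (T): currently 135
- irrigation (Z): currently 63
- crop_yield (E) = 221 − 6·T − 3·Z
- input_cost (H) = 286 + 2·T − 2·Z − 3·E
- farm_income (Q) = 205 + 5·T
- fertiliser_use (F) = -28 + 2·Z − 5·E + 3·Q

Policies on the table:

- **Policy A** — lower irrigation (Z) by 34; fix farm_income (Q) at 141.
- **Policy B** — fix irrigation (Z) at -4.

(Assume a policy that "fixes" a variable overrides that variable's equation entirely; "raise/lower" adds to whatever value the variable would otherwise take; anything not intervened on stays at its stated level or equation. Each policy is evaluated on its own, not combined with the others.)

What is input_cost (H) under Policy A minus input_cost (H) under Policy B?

Policy A (Z − 34, Q := 141):
  T = 135
  Z = 63 − 34 = 29
  E = 221 − 6·135 − 3·29 = -676
  H = 286 + 2·135 − 2·29 − 3·(-676) = 2526
Policy B (Z := -4):
  T = 135
  Z = -4
  E = 221 − 6·135 − 3·(-4) = -577
  H = 286 + 2·135 − 2·(-4) − 3·(-577) = 2295
H: 2526 − 2295 = 231

231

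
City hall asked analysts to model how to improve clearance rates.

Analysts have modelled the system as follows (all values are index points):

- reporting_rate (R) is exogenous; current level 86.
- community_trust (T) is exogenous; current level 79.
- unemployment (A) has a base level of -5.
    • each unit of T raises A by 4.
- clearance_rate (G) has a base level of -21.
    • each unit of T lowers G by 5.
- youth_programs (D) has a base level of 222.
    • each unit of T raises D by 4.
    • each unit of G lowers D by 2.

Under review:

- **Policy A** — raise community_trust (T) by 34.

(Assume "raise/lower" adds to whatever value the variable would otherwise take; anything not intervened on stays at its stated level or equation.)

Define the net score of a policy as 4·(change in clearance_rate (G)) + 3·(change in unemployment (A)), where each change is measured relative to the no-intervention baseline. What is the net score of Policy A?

Baseline:
  T = 79
  A = -5 + 4·79 = 311
  G = -21 − 5·79 = -416
Policy A (T + 34):
  T = 79 + 34 = 113
  A = -5 + 4·113 = 447
  G = -21 − 5·113 = -586
ΔG = -586 − (-416) = -170; ΔA = 447 − 311 = 136
Score = 4·(-170) + 3·136 = -272

-272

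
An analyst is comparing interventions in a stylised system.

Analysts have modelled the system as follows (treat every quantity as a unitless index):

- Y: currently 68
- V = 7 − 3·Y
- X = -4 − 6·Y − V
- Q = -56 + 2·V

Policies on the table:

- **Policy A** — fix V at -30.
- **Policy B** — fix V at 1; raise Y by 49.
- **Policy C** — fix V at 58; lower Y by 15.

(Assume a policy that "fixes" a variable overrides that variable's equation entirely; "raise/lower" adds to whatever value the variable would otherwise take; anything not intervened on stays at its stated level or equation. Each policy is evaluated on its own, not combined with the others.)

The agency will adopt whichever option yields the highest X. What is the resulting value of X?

Policy A (V := -30):
  Y = 68
  V = -30
  X = -4 − 6·68 − (-30) = -382
Policy B (V := 1, Y + 49):
  Y = 68 + 49 = 117
  V = 1
  X = -4 − 6·117 − 1 = -707
Policy C (V := 58, Y − 15):
  Y = 68 − 15 = 53
  V = 58
  X = -4 − 6·53 − 58 = -380
Comparing — Policy A: X=-382, Policy B: X=-707, Policy C: X=-380. Highest is -380 (Policy C).

-380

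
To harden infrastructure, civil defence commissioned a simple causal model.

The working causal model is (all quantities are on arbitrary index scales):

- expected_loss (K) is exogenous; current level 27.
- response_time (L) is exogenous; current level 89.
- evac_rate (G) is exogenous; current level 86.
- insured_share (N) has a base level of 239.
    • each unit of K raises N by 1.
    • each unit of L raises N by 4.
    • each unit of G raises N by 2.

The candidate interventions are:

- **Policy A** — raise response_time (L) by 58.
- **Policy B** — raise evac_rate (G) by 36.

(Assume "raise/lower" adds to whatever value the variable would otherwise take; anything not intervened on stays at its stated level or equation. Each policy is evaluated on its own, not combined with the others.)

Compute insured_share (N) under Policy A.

Policy A (L + 58):
  K = 27
  L = 89 + 58 = 147
  G = 86
  N = 239 + 27 + 4·147 + 2·86 = 1026

1026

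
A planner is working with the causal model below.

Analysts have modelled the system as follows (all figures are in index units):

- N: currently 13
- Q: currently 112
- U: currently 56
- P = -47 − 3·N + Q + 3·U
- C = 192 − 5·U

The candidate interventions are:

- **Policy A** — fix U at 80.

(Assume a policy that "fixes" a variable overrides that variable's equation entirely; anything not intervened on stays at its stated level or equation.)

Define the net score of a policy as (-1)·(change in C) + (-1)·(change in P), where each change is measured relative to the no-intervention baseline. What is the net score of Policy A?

Baseline:
  N = 13
  Q = 112
  U = 56
  P = -47 − 3·13 + 112 + 3·56 = 194
  C = 192 − 5·56 = -88
Policy A (U := 80):
  N = 13
  Q = 112
  U = 80
  P = -47 − 3·13 + 112 + 3·80 = 266
  C = 192 − 5·80 = -208
ΔC = -208 − (-88) = -120; ΔP = 266 − 194 = 72
Score = (-1)·(-120) + (-1)·72 = 48

48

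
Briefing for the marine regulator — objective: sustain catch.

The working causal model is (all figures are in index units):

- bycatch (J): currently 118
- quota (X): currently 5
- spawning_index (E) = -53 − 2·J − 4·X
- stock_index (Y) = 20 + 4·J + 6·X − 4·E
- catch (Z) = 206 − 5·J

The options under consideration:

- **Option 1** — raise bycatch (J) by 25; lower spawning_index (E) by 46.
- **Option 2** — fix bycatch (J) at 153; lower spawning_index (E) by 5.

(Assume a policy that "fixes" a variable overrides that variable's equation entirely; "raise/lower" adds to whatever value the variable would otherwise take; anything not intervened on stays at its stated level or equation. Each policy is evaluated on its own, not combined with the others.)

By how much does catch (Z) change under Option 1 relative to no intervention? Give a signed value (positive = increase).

Baseline:
  J = 118
  Z = 206 − 5·118 = -384
Option 1 (J + 25, E − 46):
  J = 118 + 25 = 143
  Z = 206 − 5·143 = -509
Change in Z: -509 − (-384) = -125

-125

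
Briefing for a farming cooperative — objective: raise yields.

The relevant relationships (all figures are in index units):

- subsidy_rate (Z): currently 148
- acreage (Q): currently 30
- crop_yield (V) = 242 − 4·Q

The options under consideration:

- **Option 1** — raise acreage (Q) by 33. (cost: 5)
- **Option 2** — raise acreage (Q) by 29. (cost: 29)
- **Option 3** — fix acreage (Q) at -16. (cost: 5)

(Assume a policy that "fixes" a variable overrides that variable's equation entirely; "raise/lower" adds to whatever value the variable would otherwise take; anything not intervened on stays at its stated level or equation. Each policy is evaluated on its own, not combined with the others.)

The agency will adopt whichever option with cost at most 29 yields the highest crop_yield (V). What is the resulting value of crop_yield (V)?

306

Option 1 (Q + 33):
  Q = 30 + 33 = 63
  V = 242 − 4·63 = -10
Option 2 (Q + 29):
  Q = 30 + 29 = 59
  V = 242 − 4·59 = 6
Option 3 (Q := -16):
  Q = -16
  V = 242 − 4·(-16) = 306
Comparing — Option 1: V=-10, Option 2: V=6, Option 3: V=306. Highest is 306 (Option 3).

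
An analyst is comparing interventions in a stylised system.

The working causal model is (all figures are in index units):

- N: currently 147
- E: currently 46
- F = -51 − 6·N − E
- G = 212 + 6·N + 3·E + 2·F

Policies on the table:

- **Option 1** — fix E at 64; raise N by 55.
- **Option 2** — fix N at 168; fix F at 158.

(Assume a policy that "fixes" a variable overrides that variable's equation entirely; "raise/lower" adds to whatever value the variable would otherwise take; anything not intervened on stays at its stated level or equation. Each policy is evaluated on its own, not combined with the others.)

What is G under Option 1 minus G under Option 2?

Option 1 (E := 64, N + 55):
  N = 147 + 55 = 202
  E = 64
  F = -51 − 6·202 − 64 = -1327
  G = 212 + 6·202 + 3·64 + 2·(-1327) = -1038
Option 2 (N := 168, F := 158):
  N = 168
  E = 46
  F = 158
  G = 212 + 6·168 + 3·46 + 2·158 = 1674
G: -1038 − 1674 = -2712

-2712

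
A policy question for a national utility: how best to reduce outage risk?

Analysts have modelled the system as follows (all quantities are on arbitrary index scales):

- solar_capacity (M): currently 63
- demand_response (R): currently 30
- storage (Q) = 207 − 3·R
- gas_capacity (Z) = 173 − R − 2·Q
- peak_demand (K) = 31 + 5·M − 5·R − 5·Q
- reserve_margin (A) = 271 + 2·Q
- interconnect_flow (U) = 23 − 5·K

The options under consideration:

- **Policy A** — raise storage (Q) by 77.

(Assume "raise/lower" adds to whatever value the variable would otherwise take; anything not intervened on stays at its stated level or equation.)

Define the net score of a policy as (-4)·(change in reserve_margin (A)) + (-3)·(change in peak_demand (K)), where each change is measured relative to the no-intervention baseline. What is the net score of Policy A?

539

Baseline:
  M = 63
  R = 30
  Q = 207 − 3·30 = 117
  K = 31 + 5·63 − 5·30 − 5·117 = -389
  A = 271 + 2·117 = 505
Policy A (Q + 77):
  M = 63
  R = 30
  Q = 207 − 3·30 (+77 from intervention) = 194
  K = 31 + 5·63 − 5·30 − 5·194 = -774
  A = 271 + 2·194 = 659
ΔA = 659 − 505 = 154; ΔK = -774 − (-389) = -385
Score = (-4)·154 + (-3)·(-385) = 539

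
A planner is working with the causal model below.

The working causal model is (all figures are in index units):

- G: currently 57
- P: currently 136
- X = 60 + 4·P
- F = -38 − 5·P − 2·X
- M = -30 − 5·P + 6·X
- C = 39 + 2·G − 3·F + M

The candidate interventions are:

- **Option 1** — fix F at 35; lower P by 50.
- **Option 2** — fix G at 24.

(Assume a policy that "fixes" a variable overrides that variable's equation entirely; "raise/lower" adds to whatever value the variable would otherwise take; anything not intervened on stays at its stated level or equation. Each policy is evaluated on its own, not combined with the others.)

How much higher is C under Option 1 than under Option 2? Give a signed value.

-6767

Option 1 (F := 35, P − 50):
  G = 57
  P = 136 − 50 = 86
  X = 60 + 4·86 = 404
  F = 35
  M = -30 − 5·86 + 6·404 = 1964
  C = 39 + 2·57 − 3·35 + 1964 = 2012
Option 2 (G := 24):
  G = 24
  P = 136
  X = 60 + 4·136 = 604
  F = -38 − 5·136 − 2·604 = -1926
  M = -30 − 5·136 + 6·604 = 2914
  C = 39 + 2·24 − 3·(-1926) + 2914 = 8779
C: 2012 − 8779 = -6767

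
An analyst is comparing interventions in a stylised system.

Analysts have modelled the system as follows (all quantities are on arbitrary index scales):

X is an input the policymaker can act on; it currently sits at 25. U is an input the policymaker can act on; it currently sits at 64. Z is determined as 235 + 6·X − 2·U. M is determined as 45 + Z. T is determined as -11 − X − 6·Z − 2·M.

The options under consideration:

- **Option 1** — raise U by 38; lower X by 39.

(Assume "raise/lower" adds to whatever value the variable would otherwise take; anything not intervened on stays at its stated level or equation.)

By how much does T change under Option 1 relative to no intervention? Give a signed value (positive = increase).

2519

Baseline:
  X = 25
  U = 64
  Z = 235 + 6·25 − 2·64 = 257
  M = 45 + 257 = 302
  T = -11 − 25 − 6·257 − 2·302 = -2182
Option 1 (U + 38, X − 39):
  X = 25 − 39 = -14
  U = 64 + 38 = 102
  Z = 235 + 6·(-14) − 2·102 = -53
  M = 45 + (-53) = -8
  T = -11 − (-14) − 6·(-53) − 2·(-8) = 337
Change in T: 337 − (-2182) = 2519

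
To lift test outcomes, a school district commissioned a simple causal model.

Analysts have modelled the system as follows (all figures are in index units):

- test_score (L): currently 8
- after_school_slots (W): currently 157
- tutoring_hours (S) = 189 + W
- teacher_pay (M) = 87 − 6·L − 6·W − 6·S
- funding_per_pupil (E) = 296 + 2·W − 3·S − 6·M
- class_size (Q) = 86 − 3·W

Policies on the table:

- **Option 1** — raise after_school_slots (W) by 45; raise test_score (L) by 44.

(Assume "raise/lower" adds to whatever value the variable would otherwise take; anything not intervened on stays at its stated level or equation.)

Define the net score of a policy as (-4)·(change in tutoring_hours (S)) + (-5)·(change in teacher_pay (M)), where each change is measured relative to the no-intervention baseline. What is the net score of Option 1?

3840

Baseline:
  L = 8
  W = 157
  S = 189 + 157 = 346
  M = 87 − 6·8 − 6·157 − 6·346 = -2979
Option 1 (W + 45, L + 44):
  L = 8 + 44 = 52
  W = 157 + 45 = 202
  S = 189 + 202 = 391
  M = 87 − 6·52 − 6·202 − 6·391 = -3783
ΔS = 391 − 346 = 45; ΔM = -3783 − (-2979) = -804
Score = (-4)·45 + (-5)·(-804) = 3840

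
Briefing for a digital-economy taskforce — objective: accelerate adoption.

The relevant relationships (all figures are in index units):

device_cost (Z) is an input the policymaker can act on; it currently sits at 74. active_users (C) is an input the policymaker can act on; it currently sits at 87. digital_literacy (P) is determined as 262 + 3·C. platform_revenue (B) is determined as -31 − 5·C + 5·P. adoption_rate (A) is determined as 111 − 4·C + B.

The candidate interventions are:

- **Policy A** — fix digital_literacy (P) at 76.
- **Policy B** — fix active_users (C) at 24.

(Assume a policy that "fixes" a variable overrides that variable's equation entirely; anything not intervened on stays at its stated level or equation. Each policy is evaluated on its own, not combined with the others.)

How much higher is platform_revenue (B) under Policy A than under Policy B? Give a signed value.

-1605

Policy A (P := 76):
  C = 87
  P = 76
  B = -31 − 5·87 + 5·76 = -86
Policy B (C := 24):
  C = 24
  P = 262 + 3·24 = 334
  B = -31 − 5·24 + 5·334 = 1519
B: -86 − 1519 = -1605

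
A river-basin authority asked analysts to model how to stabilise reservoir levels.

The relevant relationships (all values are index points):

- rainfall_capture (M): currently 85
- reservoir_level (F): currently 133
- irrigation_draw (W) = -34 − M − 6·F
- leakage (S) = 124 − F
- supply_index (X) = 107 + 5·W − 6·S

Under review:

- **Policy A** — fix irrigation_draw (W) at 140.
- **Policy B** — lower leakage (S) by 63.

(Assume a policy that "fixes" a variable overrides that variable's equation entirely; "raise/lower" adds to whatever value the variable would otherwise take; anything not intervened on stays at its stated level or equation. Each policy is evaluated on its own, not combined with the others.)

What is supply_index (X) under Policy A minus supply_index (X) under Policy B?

4907

Policy A (W := 140):
  M = 85
  F = 133
  W = 140
  S = 124 − 133 = -9
  X = 107 + 5·140 − 6·(-9) = 861
Policy B (S − 63):
  M = 85
  F = 133
  W = -34 − 85 − 6·133 = -917
  S = 124 − 133 (−63 from intervention) = -72
  X = 107 + 5·(-917) − 6·(-72) = -4046
X: 861 − (-4046) = 4907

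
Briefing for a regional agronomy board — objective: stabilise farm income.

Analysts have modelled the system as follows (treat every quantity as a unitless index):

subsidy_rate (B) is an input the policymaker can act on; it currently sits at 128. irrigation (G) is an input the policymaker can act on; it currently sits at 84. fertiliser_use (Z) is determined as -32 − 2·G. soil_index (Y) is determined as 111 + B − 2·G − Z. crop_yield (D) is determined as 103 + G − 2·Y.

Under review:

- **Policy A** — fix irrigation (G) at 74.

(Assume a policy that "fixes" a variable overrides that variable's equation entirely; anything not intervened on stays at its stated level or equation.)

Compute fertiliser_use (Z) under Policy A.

-180

Policy A (G := 74):
  G = 74
  Z = -32 − 2·74 = -180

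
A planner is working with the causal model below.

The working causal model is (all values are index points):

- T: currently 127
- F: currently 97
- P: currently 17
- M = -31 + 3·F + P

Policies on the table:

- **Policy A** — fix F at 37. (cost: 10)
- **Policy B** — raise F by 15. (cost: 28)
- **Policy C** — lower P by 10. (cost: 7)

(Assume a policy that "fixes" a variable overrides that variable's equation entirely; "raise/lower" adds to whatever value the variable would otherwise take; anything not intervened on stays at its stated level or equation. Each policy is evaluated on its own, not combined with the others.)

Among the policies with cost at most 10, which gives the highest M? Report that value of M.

Policy A (F := 37):
  F = 37
  P = 17
  M = -31 + 3·37 + 17 = 97
Policy C (P − 10):
  F = 97
  P = 17 − 10 = 7
  M = -31 + 3·97 + 7 = 267
Comparing — Policy A: M=97, Policy C: M=267. Highest is 267 (Policy C).

267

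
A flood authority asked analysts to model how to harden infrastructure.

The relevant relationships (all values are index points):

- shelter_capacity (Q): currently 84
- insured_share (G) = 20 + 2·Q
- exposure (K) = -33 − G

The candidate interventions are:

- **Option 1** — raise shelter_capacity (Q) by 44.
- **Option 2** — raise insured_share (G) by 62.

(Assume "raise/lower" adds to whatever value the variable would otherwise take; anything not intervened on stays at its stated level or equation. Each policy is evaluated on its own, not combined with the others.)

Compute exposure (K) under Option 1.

-309

Option 1 (Q + 44):
  Q = 84 + 44 = 128
  G = 20 + 2·128 = 276
  K = -33 − 276 = -309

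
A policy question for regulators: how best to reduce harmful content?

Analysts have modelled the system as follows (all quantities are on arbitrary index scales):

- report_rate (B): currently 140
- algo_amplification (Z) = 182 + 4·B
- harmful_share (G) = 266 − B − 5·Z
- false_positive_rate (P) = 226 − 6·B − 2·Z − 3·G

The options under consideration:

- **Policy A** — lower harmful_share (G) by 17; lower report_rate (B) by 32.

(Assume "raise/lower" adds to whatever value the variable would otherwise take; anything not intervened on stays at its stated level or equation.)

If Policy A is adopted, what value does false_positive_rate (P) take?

7137

Policy A (G − 17, B − 32):
  B = 140 − 32 = 108
  Z = 182 + 4·108 = 614
  G = 266 − 108 − 5·614 (−17 from intervention) = -2929
  P = 226 − 6·108 − 2·614 − 3·(-2929) = 7137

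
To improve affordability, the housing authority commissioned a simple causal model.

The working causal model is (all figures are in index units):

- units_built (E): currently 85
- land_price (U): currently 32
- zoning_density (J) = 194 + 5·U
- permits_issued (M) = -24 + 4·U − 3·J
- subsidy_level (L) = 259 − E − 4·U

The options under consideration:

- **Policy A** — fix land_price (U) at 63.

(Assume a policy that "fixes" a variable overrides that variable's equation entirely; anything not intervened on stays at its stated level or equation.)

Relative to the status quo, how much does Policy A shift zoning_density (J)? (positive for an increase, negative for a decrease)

155

Baseline:
  U = 32
  J = 194 + 5·32 = 354
Policy A (U := 63):
  U = 63
  J = 194 + 5·63 = 509
Change in J: 509 − 354 = 155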